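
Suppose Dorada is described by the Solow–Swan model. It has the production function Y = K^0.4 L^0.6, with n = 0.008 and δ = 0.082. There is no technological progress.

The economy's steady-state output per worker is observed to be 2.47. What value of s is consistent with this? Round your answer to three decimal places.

Steady state requires s·f(k) = (n + δ)·k, i.e. s·k^α = (n + δ)·k.
Since y* = [s/(n + δ)]^(α/(1−α)), we have s/(n + δ) = (y*)^((1−α)/α) = 2.47^1.5 = 3.8819.
Therefore s = 3.8819 × (n + δ) = 3.8819 × 0.090 = 0.3494.

s ≈ 0.349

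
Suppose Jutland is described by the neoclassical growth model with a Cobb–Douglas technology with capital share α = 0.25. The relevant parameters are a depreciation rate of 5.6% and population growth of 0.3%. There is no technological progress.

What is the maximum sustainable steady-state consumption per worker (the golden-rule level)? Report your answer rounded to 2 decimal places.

At the golden rule, f'(k) = n + δ, so α·k^(α−1) = n + δ and k_gold = (α/(n + δ))^(1/(1−α)).
k_gold = (0.25/0.059)^(1/0.75) = 4.2373^1.3333 ≈ 6.8564
c_gold = f(k_gold) − (n + δ)·k_gold = 1.6182 − 0.059×6.8564 ≈ 1.2137

c_gold ≈ 1.21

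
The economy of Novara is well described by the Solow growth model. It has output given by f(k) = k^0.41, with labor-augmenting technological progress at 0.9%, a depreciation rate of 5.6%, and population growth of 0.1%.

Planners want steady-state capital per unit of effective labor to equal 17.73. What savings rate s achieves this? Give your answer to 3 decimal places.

In steady state, investment equals break-even investment: s·k^α = (n + g + δ)·k.
So s / (n + g + δ) = (k*)^(1−α) = 17.73^0.59 = 5.4543.
Therefore s = 5.4543 × (n + g + δ) = 5.4543 × 0.066 = 0.3600.

s ≈ 0.360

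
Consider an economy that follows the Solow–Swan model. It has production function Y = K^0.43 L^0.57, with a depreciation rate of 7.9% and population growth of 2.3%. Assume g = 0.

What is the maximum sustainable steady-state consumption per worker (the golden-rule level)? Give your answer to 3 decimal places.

At the golden rule, f'(k) = n + δ, so α·k^(α−1) = n + δ and k_gold = (α/(n + δ))^(1/(1−α)).
k_gold = (0.43/0.102)^(1/0.57) = 4.2157^1.7544 ≈ 12.4816
c_gold = f(k_gold) − (n + δ)·k_gold = 2.9607 − 0.102×12.4816 ≈ 1.6876

c_gold ≈ 1.688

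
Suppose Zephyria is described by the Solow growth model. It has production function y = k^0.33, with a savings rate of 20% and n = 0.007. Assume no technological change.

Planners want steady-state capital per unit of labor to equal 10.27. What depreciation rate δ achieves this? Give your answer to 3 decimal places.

δ ≈ 0.035

At the steady state, Δk = 0, so s·k^α = (n + δ)·k.
So s / (n + δ) = (k*)^(1−α) = 10.27^0.67 = 4.7616.
Therefore n + δ = s / 4.7616 = 0.20 / 4.7616 = 0.0420, so δ = 0.0420 − 0.007 = 0.0350.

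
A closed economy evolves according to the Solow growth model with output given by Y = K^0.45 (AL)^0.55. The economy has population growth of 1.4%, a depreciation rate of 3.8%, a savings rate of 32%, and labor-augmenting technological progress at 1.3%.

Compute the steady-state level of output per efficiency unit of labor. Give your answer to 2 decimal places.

y* = 3.68

At the steady state, Δk = 0, so s·k^α = (n + g + δ)·k.
Rearranging, k^(1−α) = s / (n + g + δ).
k^0.55 = 0.32 / (0.014 + 0.013 + 0.038) = 0.32 / 0.065 = 4.9231
k* = 4.9231^(1/0.55) ≈ 18.1391
y* = (k*)^α = 18.1391^0.45 ≈ 3.6845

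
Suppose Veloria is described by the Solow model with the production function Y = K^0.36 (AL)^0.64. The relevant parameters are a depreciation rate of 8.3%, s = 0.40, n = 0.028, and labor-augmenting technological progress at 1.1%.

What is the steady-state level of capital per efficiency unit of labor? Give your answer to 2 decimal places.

Steady state requires s·f(k) = (n + g + δ)·k, i.e. s·k^α = (n + g + δ)·k.
Rearranging, k^(1−α) = s / (n + g + δ).
k^0.64 = 0.40 / (0.028 + 0.011 + 0.083) = 0.40 / 0.122 = 3.2787
k* = 3.2787^(1/0.64) ≈ 6.3942

k* = 6.39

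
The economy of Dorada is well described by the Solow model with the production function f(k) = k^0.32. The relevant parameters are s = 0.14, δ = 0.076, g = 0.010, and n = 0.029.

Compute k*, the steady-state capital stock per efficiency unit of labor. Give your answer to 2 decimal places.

k* = 1.34

Steady state requires s·f(k) = (n + g + δ)·k, i.e. s·k^α = (n + g + δ)·k.
Rearranging, k^(1−α) = s / (n + g + δ).
k^0.68 = 0.14 / (0.029 + 0.010 + 0.076) = 0.14 / 0.115 = 1.2174
k* = 1.2174^(1/0.68) ≈ 1.3355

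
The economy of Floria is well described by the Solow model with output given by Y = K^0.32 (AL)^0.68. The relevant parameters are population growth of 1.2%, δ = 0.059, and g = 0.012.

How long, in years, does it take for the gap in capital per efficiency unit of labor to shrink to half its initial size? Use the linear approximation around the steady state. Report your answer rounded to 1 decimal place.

Near the steady state the convergence rate is λ = (1 − α)(n + g + δ).
λ = (1 − 0.32) × 0.083 = 0.68 × 0.083 = 0.05644
Half-life = ln 2 / λ = 0.6931 / 0.05644 ≈ 12.28 years

half-life ≈ 12.3 years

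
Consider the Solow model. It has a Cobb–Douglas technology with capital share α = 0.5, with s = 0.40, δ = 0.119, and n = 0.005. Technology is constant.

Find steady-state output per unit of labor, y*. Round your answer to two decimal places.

y* = 3.23

In steady state, investment equals break-even investment: s·k^α = (n + δ)·k.
Dividing both sides by k: k^(1−α) = s / (n + δ).
k^0.5 = 0.40 / (0.005 + 0.119) = 0.40 / 0.124 = 3.2258
k* = 3.2258^(1/0.5) ≈ 10.4058
y* = (k*)^α = 10.4058^0.5 ≈ 3.2258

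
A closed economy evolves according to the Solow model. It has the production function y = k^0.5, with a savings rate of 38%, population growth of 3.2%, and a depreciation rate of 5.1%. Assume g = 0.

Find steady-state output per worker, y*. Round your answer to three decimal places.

Steady state requires s·f(k) = (n + δ)·k, i.e. s·k^α = (n + δ)·k.
Rearranging, k^(1−α) = s / (n + δ).
k^0.5 = 0.38 / (0.032 + 0.051) = 0.38 / 0.083 = 4.5783
k* = 4.5783^(1/0.5) ≈ 20.9608
y* = (k*)^α = 20.9608^0.5 ≈ 4.5783

y* ≈ 4.578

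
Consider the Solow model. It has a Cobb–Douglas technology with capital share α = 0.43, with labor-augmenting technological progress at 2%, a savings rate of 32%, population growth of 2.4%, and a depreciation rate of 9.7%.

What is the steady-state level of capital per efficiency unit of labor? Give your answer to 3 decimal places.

At the steady state, Δk = 0, so s·k^α = (n + g + δ)·k.
Dividing both sides by k: k^(1−α) = s / (n + g + δ).
k^0.57 = 0.32 / (0.024 + 0.020 + 0.097) = 0.32 / 0.141 = 2.2695
k* = 2.2695^(1/0.57) ≈ 4.2115

k* ≈ 4.212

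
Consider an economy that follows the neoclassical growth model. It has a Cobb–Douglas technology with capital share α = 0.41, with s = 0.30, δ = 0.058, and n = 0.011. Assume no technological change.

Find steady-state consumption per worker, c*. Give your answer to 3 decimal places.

c* = 1.944

Steady state requires s·f(k) = (n + δ)·k, i.e. s·k^α = (n + δ)·k.
Rearranging, k^(1−α) = s / (n + δ).
k^0.59 = 0.30 / (0.011 + 0.058) = 0.30 / 0.069 = 4.3478
k* = 4.3478^(1/0.59) ≈ 12.0729
y* = (k*)^α = 12.0729^0.41 ≈ 2.7768
c* = (1 − s)·y* = (1 − 0.30) × 2.7768 ≈ 1.9438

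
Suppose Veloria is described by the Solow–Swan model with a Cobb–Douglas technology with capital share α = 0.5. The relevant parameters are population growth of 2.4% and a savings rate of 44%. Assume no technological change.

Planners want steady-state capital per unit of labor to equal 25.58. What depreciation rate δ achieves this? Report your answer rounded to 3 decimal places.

δ ≈ 0.063

Steady state requires s·f(k) = (n + δ)·k, i.e. s·k^α = (n + δ)·k.
So s / (n + δ) = (k*)^(1−α) = 25.58^0.5 = 5.0577.
Therefore n + δ = s / 5.0577 = 0.44 / 5.0577 = 0.0870, so δ = 0.0870 − 0.024 = 0.0630.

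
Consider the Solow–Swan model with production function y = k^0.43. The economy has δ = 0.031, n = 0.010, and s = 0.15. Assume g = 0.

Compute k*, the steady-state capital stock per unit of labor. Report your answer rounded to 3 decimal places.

k* ≈ 9.733

At the steady state, Δk = 0, so s·k^α = (n + δ)·k.
Dividing both sides by k: k^(1−α) = s / (n + δ).
k^0.57 = 0.15 / (0.010 + 0.031) = 0.15 / 0.041 = 3.6585
k* = 3.6585^(1/0.57) ≈ 9.7331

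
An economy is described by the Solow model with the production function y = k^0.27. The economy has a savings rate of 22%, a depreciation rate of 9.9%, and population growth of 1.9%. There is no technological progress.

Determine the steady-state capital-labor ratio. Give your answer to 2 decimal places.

At the steady state, Δk = 0, so s·k^α = (n + δ)·k.
Rearranging, k^(1−α) = s / (n + δ).
k^0.73 = 0.22 / (0.019 + 0.099) = 0.22 / 0.118 = 1.8644
k* = 1.8644^(1/0.73) ≈ 2.3475

k* ≈ 2.35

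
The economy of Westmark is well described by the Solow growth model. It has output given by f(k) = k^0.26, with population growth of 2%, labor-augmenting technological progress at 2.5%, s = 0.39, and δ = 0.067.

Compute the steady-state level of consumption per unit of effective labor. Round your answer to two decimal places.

At the steady state, Δk = 0, so s·k^α = (n + g + δ)·k.
Rearranging, k^(1−α) = s / (n + g + δ).
k^0.74 = 0.39 / (0.020 + 0.025 + 0.067) = 0.39 / 0.112 = 3.4821
k* = 3.4821^(1/0.74) ≈ 5.3978
y* = (k*)^α = 5.3978^0.26 ≈ 1.5502
c* = (1 − s)·y* = (1 − 0.39) × 1.5502 ≈ 0.9456

c* ≈ 0.95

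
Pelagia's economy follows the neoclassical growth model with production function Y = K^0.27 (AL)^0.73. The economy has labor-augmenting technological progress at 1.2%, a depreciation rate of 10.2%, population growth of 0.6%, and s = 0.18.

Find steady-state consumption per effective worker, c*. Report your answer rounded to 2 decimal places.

At the steady state, Δk = 0, so s·k^α = (n + g + δ)·k.
Rearranging, k^(1−α) = s / (n + g + δ).
k^0.73 = 0.18 / (0.006 + 0.012 + 0.102) = 0.18 / 0.120 = 1.5000
k* = 1.5000^(1/0.73) ≈ 1.7427
y* = (k*)^α = 1.7427^0.27 ≈ 1.1618
c* = (1 − s)·y* = (1 − 0.18) × 1.1618 ≈ 0.9527

c* ≈ 0.95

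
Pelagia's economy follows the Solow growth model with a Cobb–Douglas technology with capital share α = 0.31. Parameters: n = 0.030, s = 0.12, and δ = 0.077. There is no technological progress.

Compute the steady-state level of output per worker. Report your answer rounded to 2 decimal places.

y* = 1.05

Steady state requires s·f(k) = (n + δ)·k, i.e. s·k^α = (n + δ)·k.
Rearranging, k^(1−α) = s / (n + δ).
k^0.69 = 0.12 / (0.030 + 0.077) = 0.12 / 0.107 = 1.1215
k* = 1.1215^(1/0.69) ≈ 1.1808
y* = (k*)^α = 1.1808^0.31 ≈ 1.0529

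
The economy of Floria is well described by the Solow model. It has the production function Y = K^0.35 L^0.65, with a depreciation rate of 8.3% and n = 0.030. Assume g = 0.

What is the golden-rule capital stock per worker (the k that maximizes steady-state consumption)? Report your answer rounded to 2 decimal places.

The golden rule sets f'(k) = n + δ, i.e. α·k^(α−1) = n + δ.
So k^(1−α) = α / (n + δ) = 0.35 / 0.113 = 3.0973.
k_gold = 3.0973^(1/0.65) ≈ 5.6932

k_gold ≈ 5.69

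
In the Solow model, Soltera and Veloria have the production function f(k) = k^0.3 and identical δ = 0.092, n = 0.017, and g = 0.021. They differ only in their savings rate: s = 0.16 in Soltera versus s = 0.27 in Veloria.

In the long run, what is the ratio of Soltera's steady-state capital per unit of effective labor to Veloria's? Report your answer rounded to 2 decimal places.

k*_S / k*_V ≈ 0.47

Steady-state k* = [s/(n + g + δ)]^(1/(1−α)), so the ratio is [ (s_S/(n + g + δ)_S) / (s_V/(n + g + δ)_V) ]^1.4286.
s_S/(n + g + δ)_S = 0.16/0.130 = 1.2308; s_V/(n + g + δ)_V = 0.27/0.130 = 2.0769.
Ratio = (1.2308/2.0769)^1.4286 = 0.5926^1.4286 ≈ 0.4736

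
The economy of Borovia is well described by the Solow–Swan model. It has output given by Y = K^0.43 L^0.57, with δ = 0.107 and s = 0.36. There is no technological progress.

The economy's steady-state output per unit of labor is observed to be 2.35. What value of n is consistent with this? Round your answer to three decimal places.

In steady state, investment equals break-even investment: s·k^α = (n + δ)·k.
Since y* = [s/(n + δ)]^(α/(1−α)), we have s/(n + δ) = (y*)^((1−α)/α) = 2.35^1.3256 = 3.1038.
Therefore n + δ = s / 3.1038 = 0.36 / 3.1038 = 0.1160, so n = 0.1160 − 0.107 = 0.0090.

n ≈ 0.009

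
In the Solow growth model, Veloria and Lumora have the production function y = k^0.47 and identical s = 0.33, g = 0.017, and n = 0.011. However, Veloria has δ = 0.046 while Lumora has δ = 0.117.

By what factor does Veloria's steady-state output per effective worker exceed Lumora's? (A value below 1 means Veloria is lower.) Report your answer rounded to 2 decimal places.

ratio ≈ 1.82

Steady-state y* = [s/(n + g + δ)]^(α/(1−α)), so the ratio is [ (s_V/(n + g + δ)_V) / (s_L/(n + g + δ)_L) ]^0.8868.
s_V/(n + g + δ)_V = 0.33/0.074 = 4.4595; s_L/(n + g + δ)_L = 0.33/0.145 = 2.2759.
Ratio = (4.4595/2.2759)^0.8868 = 1.9594^0.8868 ≈ 1.8157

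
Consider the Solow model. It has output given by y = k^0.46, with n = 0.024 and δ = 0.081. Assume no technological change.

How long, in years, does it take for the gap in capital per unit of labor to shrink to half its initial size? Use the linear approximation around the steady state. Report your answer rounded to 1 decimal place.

half-life ≈ 12.2 years

Near the steady state the convergence rate is λ = (1 − α)(n + δ).
λ = (1 − 0.46) × 0.105 = 0.54 × 0.105 = 0.0567
Half-life = ln 2 / λ = 0.6931 / 0.0567 ≈ 12.22 years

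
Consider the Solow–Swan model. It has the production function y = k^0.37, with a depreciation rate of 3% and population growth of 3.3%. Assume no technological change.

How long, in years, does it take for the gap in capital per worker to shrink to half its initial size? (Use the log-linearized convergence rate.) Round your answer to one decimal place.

Near the steady state the convergence rate is λ = (1 − α)(n + δ).
λ = (1 − 0.37) × 0.063 = 0.63 × 0.063 = 0.03969
Half-life = ln 2 / λ = 0.6931 / 0.03969 ≈ 17.46 years

t_½ ≈ 17.5 years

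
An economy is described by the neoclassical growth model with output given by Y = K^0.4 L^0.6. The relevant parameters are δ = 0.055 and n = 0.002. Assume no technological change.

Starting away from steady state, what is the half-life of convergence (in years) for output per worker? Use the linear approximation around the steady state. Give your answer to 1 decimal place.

Near the steady state the convergence rate is λ = (1 − α)(n + δ).
λ = (1 − 0.4) × 0.057 = 0.6 × 0.057 = 0.0342
Half-life = ln 2 / λ = 0.6931 / 0.0342 ≈ 20.27 years

about 20.3 years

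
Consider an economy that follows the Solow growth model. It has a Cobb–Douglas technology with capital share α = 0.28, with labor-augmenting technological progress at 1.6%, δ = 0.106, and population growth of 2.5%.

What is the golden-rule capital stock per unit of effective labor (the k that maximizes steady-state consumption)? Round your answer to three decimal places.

The golden rule sets f'(k) = n + g + δ, i.e. α·k^(α−1) = n + g + δ.
So k^(1−α) = α / (n + g + δ) = 0.28 / 0.147 = 1.9048.
k_gold = 1.9048^(1/0.72) ≈ 2.4473

k_gold ≈ 2.447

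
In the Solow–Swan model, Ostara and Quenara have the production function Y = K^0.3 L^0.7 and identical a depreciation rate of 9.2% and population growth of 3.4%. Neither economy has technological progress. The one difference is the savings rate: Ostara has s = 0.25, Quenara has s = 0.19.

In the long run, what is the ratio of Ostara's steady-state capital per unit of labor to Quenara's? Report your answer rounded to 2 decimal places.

k*_O / k*_Q ≈ 1.48

Steady-state k* = [s/(n + δ)]^(1/(1−α)), so the ratio is [ (s_O/(n + δ)_O) / (s_Q/(n + δ)_Q) ]^1.4286.
s_O/(n + δ)_O = 0.25/0.126 = 1.9841; s_Q/(n + δ)_Q = 0.19/0.126 = 1.5079.
Ratio = (1.9841/1.5079)^1.4286 = 1.3158^1.4286 ≈ 1.4800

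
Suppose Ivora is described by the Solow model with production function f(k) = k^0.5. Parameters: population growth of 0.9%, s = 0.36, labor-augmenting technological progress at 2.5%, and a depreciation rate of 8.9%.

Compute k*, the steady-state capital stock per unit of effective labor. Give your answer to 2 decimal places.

At the steady state, Δk = 0, so s·k^α = (n + g + δ)·k.
Rearranging, k^(1−α) = s / (n + g + δ).
k^0.5 = 0.36 / (0.009 + 0.025 + 0.089) = 0.36 / 0.123 = 2.9268
k* = 2.9268^(1/0.5) ≈ 8.5662

k* = 8.57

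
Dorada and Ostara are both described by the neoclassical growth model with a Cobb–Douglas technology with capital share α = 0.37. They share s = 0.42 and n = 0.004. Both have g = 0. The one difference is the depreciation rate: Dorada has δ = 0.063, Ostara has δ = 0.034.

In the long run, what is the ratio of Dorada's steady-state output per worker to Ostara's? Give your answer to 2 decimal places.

y*_D / y*_O ≈ 0.72

Steady-state y* = [s/(n + δ)]^(α/(1−α)), so the ratio is [ (s_D/(n + δ)_D) / (s_O/(n + δ)_O) ]^0.5873.
s_D/(n + δ)_D = 0.42/0.067 = 6.2687; s_O/(n + δ)_O = 0.42/0.038 = 11.0526.
Ratio = (6.2687/11.0526)^0.5873 = 0.5672^0.5873 ≈ 0.7168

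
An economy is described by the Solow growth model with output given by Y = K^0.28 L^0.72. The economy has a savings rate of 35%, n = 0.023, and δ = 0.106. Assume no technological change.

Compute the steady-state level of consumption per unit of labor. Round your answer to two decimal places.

In steady state, investment equals break-even investment: s·k^α = (n + δ)·k.
Dividing both sides by k: k^(1−α) = s / (n + δ).
k^0.72 = 0.35 / (0.023 + 0.106) = 0.35 / 0.129 = 2.7132
k* = 2.7132^(1/0.72) ≈ 4.0000
y* = (k*)^α = 4.0000^0.28 ≈ 1.4743
c* = (1 − s)·y* = (1 − 0.35) × 1.4743 ≈ 0.9583

c* ≈ 0.96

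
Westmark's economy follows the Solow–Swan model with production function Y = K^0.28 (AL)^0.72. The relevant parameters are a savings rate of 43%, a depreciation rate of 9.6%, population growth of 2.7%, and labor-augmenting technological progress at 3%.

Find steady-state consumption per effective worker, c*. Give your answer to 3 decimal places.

c* = 0.852

Steady state requires s·f(k) = (n + g + δ)·k, i.e. s·k^α = (n + g + δ)·k.
Dividing both sides by k: k^(1−α) = s / (n + g + δ).
k^0.72 = 0.43 / (0.027 + 0.030 + 0.096) = 0.43 / 0.153 = 2.8105
k* = 2.8105^(1/0.72) ≈ 4.2006
y* = (k*)^α = 4.2006^0.28 ≈ 1.4946
c* = (1 − s)·y* = (1 − 0.43) × 1.4946 ≈ 0.8519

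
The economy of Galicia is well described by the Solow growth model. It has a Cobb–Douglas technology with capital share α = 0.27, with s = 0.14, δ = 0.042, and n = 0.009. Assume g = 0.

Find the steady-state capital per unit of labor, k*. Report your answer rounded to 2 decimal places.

Steady state requires s·f(k) = (n + δ)·k, i.e. s·k^α = (n + δ)·k.
Rearranging, k^(1−α) = s / (n + δ).
k^0.73 = 0.14 / (0.009 + 0.042) = 0.14 / 0.051 = 2.7451
k* = 2.7451^(1/0.73) ≈ 3.9881

k* ≈ 3.99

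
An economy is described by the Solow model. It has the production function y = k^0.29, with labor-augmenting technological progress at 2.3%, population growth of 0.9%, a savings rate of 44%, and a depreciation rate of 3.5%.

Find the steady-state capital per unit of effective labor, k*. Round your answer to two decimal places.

k* = 14.17

Steady state requires s·f(k) = (n + g + δ)·k, i.e. s·k^α = (n + g + δ)·k.
Rearranging, k^(1−α) = s / (n + g + δ).
k^0.71 = 0.44 / (0.009 + 0.023 + 0.035) = 0.44 / 0.067 = 6.5672
k* = 6.5672^(1/0.71) ≈ 14.1658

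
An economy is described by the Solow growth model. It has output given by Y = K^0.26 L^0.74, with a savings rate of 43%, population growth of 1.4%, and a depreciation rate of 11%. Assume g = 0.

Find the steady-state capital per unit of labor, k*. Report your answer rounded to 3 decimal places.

At the steady state, Δk = 0, so s·k^α = (n + δ)·k.
Dividing both sides by k: k^(1−α) = s / (n + δ).
k^0.74 = 0.43 / (0.014 + 0.110) = 0.43 / 0.124 = 3.4677
k* = 3.4677^(1/0.74) ≈ 5.3677

k* ≈ 5.368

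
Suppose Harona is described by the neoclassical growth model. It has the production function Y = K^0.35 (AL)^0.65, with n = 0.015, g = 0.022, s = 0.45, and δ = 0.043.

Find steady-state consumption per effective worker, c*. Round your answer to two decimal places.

At the steady state, Δk = 0, so s·k^α = (n + g + δ)·k.
Dividing both sides by k: k^(1−α) = s / (n + g + δ).
k^0.65 = 0.45 / (0.015 + 0.022 + 0.043) = 0.45 / 0.080 = 5.6250
k* = 5.6250^(1/0.65) ≈ 14.2572
y* = (k*)^α = 14.2572^0.35 ≈ 2.5346
c* = (1 − s)·y* = (1 − 0.45) × 2.5346 ≈ 1.3940

c* ≈ 1.39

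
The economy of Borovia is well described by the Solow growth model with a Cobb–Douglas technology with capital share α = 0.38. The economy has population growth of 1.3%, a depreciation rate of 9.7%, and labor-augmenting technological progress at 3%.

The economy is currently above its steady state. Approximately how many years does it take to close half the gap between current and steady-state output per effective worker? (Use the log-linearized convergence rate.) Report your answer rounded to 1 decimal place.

t_½ ≈ 8.0 years

Near the steady state the convergence rate is λ = (1 − α)(n + g + δ).
λ = (1 − 0.38) × 0.140 = 0.62 × 0.140 = 0.0868
Half-life = ln 2 / λ = 0.6931 / 0.0868 ≈ 7.99 years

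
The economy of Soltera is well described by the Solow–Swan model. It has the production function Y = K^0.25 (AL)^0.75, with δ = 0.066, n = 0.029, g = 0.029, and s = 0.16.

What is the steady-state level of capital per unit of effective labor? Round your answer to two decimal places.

In steady state, investment equals break-even investment: s·k^α = (n + g + δ)·k.
Dividing both sides by k: k^(1−α) = s / (n + g + δ).
k^0.75 = 0.16 / (0.029 + 0.029 + 0.066) = 0.16 / 0.124 = 1.2903
k* = 1.2903^(1/0.75) ≈ 1.4047

k* = 1.40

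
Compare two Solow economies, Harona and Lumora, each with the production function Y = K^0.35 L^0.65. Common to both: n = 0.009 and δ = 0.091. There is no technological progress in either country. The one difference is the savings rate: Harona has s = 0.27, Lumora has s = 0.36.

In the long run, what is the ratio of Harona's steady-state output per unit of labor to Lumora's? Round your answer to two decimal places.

y*_H / y*_L ≈ 0.86

Steady-state y* = [s/(n + δ)]^(α/(1−α)), so the ratio is [ (s_H/(n + δ)_H) / (s_L/(n + δ)_L) ]^0.5385.
s_H/(n + δ)_H = 0.27/0.100 = 2.7000; s_L/(n + δ)_L = 0.36/0.100 = 3.6000.
Ratio = (2.7000/3.6000)^0.5385 = 0.7500^0.5385 ≈ 0.8565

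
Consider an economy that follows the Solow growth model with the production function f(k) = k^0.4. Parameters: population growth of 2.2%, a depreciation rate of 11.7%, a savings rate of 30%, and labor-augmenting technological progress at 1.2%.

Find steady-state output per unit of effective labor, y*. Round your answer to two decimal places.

Steady state requires s·f(k) = (n + g + δ)·k, i.e. s·k^α = (n + g + δ)·k.
Dividing both sides by k: k^(1−α) = s / (n + g + δ).
k^0.6 = 0.30 / (0.022 + 0.012 + 0.117) = 0.30 / 0.151 = 1.9868
k* = 1.9868^(1/0.6) ≈ 3.1400
y* = (k*)^α = 3.1400^0.4 ≈ 1.5804

y* = 1.58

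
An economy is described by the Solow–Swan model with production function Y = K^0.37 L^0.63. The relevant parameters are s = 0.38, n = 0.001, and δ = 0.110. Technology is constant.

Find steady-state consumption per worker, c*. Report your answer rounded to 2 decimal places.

c* = 1.28

In steady state, investment equals break-even investment: s·k^α = (n + δ)·k.
Dividing both sides by k: k^(1−α) = s / (n + δ).
k^0.63 = 0.38 / (0.001 + 0.110) = 0.38 / 0.111 = 3.4234
k* = 3.4234^(1/0.63) ≈ 7.0525
y* = (k*)^α = 7.0525^0.37 ≈ 2.0601
c* = (1 − s)·y* = (1 − 0.38) × 2.0601 ≈ 1.2773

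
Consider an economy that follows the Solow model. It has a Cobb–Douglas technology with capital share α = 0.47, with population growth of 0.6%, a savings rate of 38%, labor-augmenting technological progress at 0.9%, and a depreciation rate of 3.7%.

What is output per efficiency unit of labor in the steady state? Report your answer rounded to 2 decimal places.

y* ≈ 5.83

At the steady state, Δk = 0, so s·k^α = (n + g + δ)·k.
Dividing both sides by k: k^(1−α) = s / (n + g + δ).
k^0.53 = 0.38 / (0.006 + 0.009 + 0.037) = 0.38 / 0.052 = 7.3077
k* = 7.3077^(1/0.53) ≈ 42.6358
y* = (k*)^α = 42.6358^0.47 ≈ 5.8344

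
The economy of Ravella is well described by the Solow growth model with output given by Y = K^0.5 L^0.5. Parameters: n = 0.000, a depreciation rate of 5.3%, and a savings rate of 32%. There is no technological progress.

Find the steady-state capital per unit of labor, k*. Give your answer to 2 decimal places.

k* = 36.45

Steady state requires s·f(k) = (n + δ)·k, i.e. s·k^α = (n + δ)·k.
Rearranging, k^(1−α) = s / (n + δ).
k^0.5 = 0.32 / (0.000 + 0.053) = 0.32 / 0.053 = 6.0377
k* = 6.0377^(1/0.5) ≈ 36.4538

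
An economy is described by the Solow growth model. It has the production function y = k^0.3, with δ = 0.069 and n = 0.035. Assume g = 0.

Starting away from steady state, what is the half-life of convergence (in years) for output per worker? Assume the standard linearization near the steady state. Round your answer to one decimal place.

about 9.5 years

Near the steady state the convergence rate is λ = (1 − α)(n + δ).
λ = (1 − 0.3) × 0.104 = 0.7 × 0.104 = 0.0728
Half-life = ln 2 / λ = 0.6931 / 0.0728 ≈ 9.52 years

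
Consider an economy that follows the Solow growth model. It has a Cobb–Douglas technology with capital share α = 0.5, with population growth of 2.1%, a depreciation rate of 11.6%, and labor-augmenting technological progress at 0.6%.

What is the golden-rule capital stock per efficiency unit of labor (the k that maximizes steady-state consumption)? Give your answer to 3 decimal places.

k_gold ≈ 12.226

The golden rule sets f'(k) = n + g + δ, i.e. α·k^(α−1) = n + g + δ.
So k^(1−α) = α / (n + g + δ) = 0.5 / 0.143 = 3.4965.
k_gold = 3.4965^(1/0.5) ≈ 12.2255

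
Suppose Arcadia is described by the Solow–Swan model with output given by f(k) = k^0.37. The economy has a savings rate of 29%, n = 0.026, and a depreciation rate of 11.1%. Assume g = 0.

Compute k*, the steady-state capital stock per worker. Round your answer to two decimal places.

k* = 3.29

At the steady state, Δk = 0, so s·k^α = (n + δ)·k.
Rearranging, k^(1−α) = s / (n + δ).
k^0.63 = 0.29 / (0.026 + 0.111) = 0.29 / 0.137 = 2.1168
k* = 2.1168^(1/0.63) ≈ 3.2882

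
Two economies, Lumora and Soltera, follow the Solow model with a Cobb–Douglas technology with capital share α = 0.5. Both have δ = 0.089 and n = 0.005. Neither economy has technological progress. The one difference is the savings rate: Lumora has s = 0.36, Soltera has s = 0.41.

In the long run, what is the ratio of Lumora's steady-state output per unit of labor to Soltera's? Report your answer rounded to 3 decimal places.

Steady-state y* = [s/(n + δ)]^(α/(1−α)), so the ratio is [ (s_L/(n + δ)_L) / (s_S/(n + δ)_S) ]^1.
s_L/(n + δ)_L = 0.36/0.094 = 3.8298; s_S/(n + δ)_S = 0.41/0.094 = 4.3617.
Ratio = (3.8298/4.3617)^1 = 0.8781^1 ≈ 0.8781

y*_L / y*_S ≈ 0.878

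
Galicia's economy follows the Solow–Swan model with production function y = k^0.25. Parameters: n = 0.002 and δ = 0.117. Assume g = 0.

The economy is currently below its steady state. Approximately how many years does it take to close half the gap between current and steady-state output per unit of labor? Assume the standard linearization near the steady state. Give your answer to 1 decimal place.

Near the steady state the convergence rate is λ = (1 − α)(n + δ).
λ = (1 − 0.25) × 0.119 = 0.75 × 0.119 = 0.08925
Half-life = ln 2 / λ = 0.6931 / 0.08925 ≈ 7.77 years

t_½ ≈ 7.8 years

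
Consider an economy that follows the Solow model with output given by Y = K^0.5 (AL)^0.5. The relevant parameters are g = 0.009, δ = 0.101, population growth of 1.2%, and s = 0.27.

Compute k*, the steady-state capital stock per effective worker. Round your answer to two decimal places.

k* = 4.90

Steady state requires s·f(k) = (n + g + δ)·k, i.e. s·k^α = (n + g + δ)·k.
Dividing both sides by k: k^(1−α) = s / (n + g + δ).
k^0.5 = 0.27 / (0.012 + 0.009 + 0.101) = 0.27 / 0.122 = 2.2131
k* = 2.2131^(1/0.5) ≈ 4.8978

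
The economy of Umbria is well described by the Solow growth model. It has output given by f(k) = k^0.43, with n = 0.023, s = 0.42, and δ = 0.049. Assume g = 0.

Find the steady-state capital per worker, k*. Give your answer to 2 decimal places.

k* ≈ 22.07

In steady state, investment equals break-even investment: s·k^α = (n + δ)·k.
Rearranging, k^(1−α) = s / (n + δ).
k^0.57 = 0.42 / (0.023 + 0.049) = 0.42 / 0.072 = 5.8333
k* = 5.8333^(1/0.57) ≈ 22.0653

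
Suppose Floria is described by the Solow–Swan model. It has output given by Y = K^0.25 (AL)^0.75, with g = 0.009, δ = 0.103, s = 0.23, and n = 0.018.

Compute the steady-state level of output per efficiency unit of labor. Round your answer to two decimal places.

y* = 1.21

In steady state, investment equals break-even investment: s·k^α = (n + g + δ)·k.
Rearranging, k^(1−α) = s / (n + g + δ).
k^0.75 = 0.23 / (0.018 + 0.009 + 0.103) = 0.23 / 0.130 = 1.7692
k* = 1.7692^(1/0.75) ≈ 2.1398
y* = (k*)^α = 2.1398^0.25 ≈ 1.2095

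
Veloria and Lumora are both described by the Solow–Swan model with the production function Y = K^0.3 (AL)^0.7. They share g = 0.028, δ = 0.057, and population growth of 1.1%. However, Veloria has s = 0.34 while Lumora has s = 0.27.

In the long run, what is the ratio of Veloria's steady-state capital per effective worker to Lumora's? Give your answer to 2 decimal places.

Steady-state k* = [s/(n + g + δ)]^(1/(1−α)), so the ratio is [ (s_V/(n + g + δ)_V) / (s_L/(n + g + δ)_L) ]^1.4286.
s_V/(n + g + δ)_V = 0.34/0.096 = 3.5417; s_L/(n + g + δ)_L = 0.27/0.096 = 2.8125.
Ratio = (3.5417/2.8125)^1.4286 = 1.2593^1.4286 ≈ 1.3901

ratio ≈ 1.39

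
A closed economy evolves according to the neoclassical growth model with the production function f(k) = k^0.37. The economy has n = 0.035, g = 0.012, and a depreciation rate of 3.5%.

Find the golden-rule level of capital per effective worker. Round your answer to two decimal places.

The golden rule sets f'(k) = n + g + δ, i.e. α·k^(α−1) = n + g + δ.
So k^(1−α) = α / (n + g + δ) = 0.37 / 0.082 = 4.5122.
k_gold = 4.5122^(1/0.63) ≈ 10.9323

k_gold ≈ 10.93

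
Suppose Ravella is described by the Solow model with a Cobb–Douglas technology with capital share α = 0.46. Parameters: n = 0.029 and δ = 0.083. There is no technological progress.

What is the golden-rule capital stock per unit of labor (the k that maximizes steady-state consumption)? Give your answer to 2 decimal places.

k_gold ≈ 13.68

The golden rule sets f'(k) = n + δ, i.e. α·k^(α−1) = n + δ.
So k^(1−α) = α / (n + δ) = 0.46 / 0.112 = 4.1071.
k_gold = 4.1071^(1/0.54) ≈ 13.6828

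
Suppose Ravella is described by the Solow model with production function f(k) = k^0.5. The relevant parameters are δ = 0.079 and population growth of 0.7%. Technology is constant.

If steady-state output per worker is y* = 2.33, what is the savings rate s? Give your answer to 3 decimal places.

In steady state, investment equals break-even investment: s·k^α = (n + δ)·k.
Since y* = [s/(n + δ)]^(α/(1−α)), we have s/(n + δ) = (y*)^((1−α)/α) = 2.33^1 = 2.3300.
Therefore s = 2.3300 × (n + δ) = 2.3300 × 0.086 = 0.2004.

s ≈ 0.200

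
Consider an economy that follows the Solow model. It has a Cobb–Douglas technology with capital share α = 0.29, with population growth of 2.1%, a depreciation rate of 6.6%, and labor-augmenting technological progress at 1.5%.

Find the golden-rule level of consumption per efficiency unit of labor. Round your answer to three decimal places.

At the golden rule, f'(k) = n + g + δ, so α·k^(α−1) = n + g + δ and k_gold = (α/(n + g + δ))^(1/(1−α)).
k_gold = (0.29/0.102)^(1/0.71) = 2.8431^1.4085 ≈ 4.3568
c_gold = f(k_gold) − (n + g + δ)·k_gold = 1.5324 − 0.102×4.3568 ≈ 1.0880

c_gold ≈ 1.088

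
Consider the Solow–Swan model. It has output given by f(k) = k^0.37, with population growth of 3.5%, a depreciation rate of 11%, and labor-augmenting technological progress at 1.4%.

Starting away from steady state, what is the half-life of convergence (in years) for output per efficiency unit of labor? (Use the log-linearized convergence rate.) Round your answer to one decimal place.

about 6.9 years

Near the steady state the convergence rate is λ = (1 − α)(n + g + δ).
λ = (1 − 0.37) × 0.159 = 0.63 × 0.159 = 0.10017
Half-life = ln 2 / λ = 0.6931 / 0.10017 ≈ 6.92 years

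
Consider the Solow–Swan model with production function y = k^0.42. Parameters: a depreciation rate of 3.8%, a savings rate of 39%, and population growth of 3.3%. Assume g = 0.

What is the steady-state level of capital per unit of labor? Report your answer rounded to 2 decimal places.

k* ≈ 18.86

In steady state, investment equals break-even investment: s·k^α = (n + δ)·k.
Dividing both sides by k: k^(1−α) = s / (n + δ).
k^0.58 = 0.39 / (0.033 + 0.038) = 0.39 / 0.071 = 5.4930
k* = 5.4930^(1/0.58) ≈ 18.8597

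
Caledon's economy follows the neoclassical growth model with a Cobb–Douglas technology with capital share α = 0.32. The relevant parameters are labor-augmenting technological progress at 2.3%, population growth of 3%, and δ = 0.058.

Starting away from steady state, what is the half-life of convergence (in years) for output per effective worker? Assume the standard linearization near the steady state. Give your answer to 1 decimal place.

t_½ ≈ 9.2 years

Near the steady state the convergence rate is λ = (1 − α)(n + g + δ).
λ = (1 − 0.32) × 0.111 = 0.68 × 0.111 = 0.07548
Half-life = ln 2 / λ = 0.6931 / 0.07548 ≈ 9.18 years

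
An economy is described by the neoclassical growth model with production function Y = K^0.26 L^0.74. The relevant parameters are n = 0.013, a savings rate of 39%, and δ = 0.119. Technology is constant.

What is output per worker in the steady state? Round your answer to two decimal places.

y* ≈ 1.46

Steady state requires s·f(k) = (n + δ)·k, i.e. s·k^α = (n + δ)·k.
Rearranging, k^(1−α) = s / (n + δ).
k^0.74 = 0.39 / (0.013 + 0.119) = 0.39 / 0.132 = 2.9545
k* = 2.9545^(1/0.74) ≈ 4.3230
y* = (k*)^α = 4.3230^0.26 ≈ 1.4632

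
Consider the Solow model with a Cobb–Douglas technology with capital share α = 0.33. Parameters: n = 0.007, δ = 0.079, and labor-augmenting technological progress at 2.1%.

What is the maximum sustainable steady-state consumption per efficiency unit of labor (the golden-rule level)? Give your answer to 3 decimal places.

c_gold ≈ 1.167

At the golden rule, f'(k) = n + g + δ, so α·k^(α−1) = n + g + δ and k_gold = (α/(n + g + δ))^(1/(1−α)).
k_gold = (0.33/0.107)^(1/0.67) = 3.0841^1.4925 ≈ 5.3706
c_gold = f(k_gold) − (n + g + δ)·k_gold = 1.7414 − 0.107×5.3706 ≈ 1.1667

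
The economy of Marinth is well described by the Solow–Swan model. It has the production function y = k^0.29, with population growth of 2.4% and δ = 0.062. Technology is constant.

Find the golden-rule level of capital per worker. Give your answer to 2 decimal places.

k_gold ≈ 5.54

The golden rule sets f'(k) = n + δ, i.e. α·k^(α−1) = n + δ.
So k^(1−α) = α / (n + δ) = 0.29 / 0.086 = 3.3721.
k_gold = 3.3721^(1/0.71) ≈ 5.5402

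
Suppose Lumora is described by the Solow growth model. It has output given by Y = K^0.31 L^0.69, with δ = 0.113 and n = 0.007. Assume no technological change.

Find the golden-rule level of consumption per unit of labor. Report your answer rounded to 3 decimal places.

c_gold ≈ 1.057

At the golden rule, f'(k) = n + δ, so α·k^(α−1) = n + δ and k_gold = (α/(n + δ))^(1/(1−α)).
k_gold = (0.31/0.120)^(1/0.69) = 2.5833^1.4493 ≈ 3.9570
c_gold = f(k_gold) − (n + δ)·k_gold = 1.5317 − 0.120×3.9570 ≈ 1.0569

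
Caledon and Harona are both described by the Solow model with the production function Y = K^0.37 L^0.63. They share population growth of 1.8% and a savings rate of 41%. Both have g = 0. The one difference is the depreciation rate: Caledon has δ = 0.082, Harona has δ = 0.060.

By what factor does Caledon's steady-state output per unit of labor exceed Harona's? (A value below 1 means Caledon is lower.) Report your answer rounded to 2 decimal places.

Steady-state y* = [s/(n + δ)]^(α/(1−α)), so the ratio is [ (s_C/(n + δ)_C) / (s_H/(n + δ)_H) ]^0.5873.
s_C/(n + δ)_C = 0.41/0.100 = 4.1000; s_H/(n + δ)_H = 0.41/0.078 = 5.2564.
Ratio = (4.1000/5.2564)^0.5873 = 0.7800^0.5873 ≈ 0.8642

ratio ≈ 0.86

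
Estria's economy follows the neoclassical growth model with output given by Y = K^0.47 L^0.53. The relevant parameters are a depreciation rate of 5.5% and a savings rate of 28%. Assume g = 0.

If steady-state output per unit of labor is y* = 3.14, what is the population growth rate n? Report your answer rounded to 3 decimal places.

In steady state, investment equals break-even investment: s·k^α = (n + δ)·k.
Since y* = [s/(n + δ)]^(α/(1−α)), we have s/(n + δ) = (y*)^((1−α)/α) = 3.14^1.1277 = 3.6340.
Therefore n + δ = s / 3.6340 = 0.28 / 3.6340 = 0.0771, so n = 0.0771 − 0.055 = 0.0221.

n ≈ 0.022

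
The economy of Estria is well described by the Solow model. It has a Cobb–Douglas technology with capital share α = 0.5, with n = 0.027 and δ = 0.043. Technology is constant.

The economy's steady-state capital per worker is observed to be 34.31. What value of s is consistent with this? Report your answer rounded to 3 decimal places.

s ≈ 0.410

Steady state requires s·f(k) = (n + δ)·k, i.e. s·k^α = (n + δ)·k.
So s / (n + δ) = (k*)^(1−α) = 34.31^0.5 = 5.8575.
Therefore s = 5.8575 × (n + δ) = 5.8575 × 0.070 = 0.4100.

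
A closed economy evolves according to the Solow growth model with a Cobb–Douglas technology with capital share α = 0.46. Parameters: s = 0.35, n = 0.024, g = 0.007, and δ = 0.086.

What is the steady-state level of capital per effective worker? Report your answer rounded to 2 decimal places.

At the steady state, Δk = 0, so s·k^α = (n + g + δ)·k.
Dividing both sides by k: k^(1−α) = s / (n + g + δ).
k^0.54 = 0.35 / (0.024 + 0.007 + 0.086) = 0.35 / 0.117 = 2.9915
k* = 2.9915^(1/0.54) ≈ 7.6081

k* = 7.61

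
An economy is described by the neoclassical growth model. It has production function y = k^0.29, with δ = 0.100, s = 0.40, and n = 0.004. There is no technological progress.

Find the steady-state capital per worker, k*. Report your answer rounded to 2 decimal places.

k* = 6.67

In steady state, investment equals break-even investment: s·k^α = (n + δ)·k.
Dividing both sides by k: k^(1−α) = s / (n + δ).
k^0.71 = 0.40 / (0.004 + 0.100) = 0.40 / 0.104 = 3.8462
k* = 3.8462^(1/0.71) ≈ 6.6679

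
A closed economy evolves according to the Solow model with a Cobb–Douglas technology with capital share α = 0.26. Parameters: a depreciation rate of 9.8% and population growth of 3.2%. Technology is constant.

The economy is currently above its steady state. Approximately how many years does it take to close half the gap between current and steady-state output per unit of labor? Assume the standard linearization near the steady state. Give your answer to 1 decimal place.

Near the steady state the convergence rate is λ = (1 − α)(n + δ).
λ = (1 − 0.26) × 0.130 = 0.74 × 0.130 = 0.0962
Half-life = ln 2 / λ = 0.6931 / 0.0962 ≈ 7.20 years

about 7.2 years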